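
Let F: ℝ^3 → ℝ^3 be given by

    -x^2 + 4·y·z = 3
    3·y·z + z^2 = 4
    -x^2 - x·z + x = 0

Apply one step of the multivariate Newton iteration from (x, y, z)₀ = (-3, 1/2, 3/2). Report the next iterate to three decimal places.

(-1.525, 0.593, 1.296)

At (-3, 1/2, 3/2): F = (-9.000, 0.500, -7.500).
Jacobian J = [[-2·x, 4·z, 4·y], [0, 3·z, 3·y + 2·z], [-2·x - z + 1, 0, -x]].
At the point, J = [[6.000, 6.000, 2.000], [0.000, 4.500, 4.500], [5.500, 0.000, 3.000]] (det J = 180.000).
Solving J·Δ = −F gives Δ = (1.475, 0.093, -0.204).
Then the next iterate is (x, y, z)₁ = (-1.525, 0.593, 1.296).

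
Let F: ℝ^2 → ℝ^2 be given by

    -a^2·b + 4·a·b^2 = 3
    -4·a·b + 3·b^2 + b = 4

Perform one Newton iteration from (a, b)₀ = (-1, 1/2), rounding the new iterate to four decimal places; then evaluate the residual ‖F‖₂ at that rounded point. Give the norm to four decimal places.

At (-1, 1/2): F = (-4.5000, -0.7500).
Jacobian J = [[-2·a·b + 4·b^2, -a^2 + 8·a·b], [-4·b, -4·a + 6·b + 1]].
At the point, J = [[2.0000, -5.0000], [-2.0000, 8.0000]] (det J = 6.0000).
Solving J·Δ = −F gives Δ = (6.6250, 1.7500).
Then the next iterate is (a, b)₁ = (5.6250, 2.2500).
Re-evaluating at (5.6250, 2.2500): F = (39.714844, -37.1875), so ‖F‖₂ = 54.4075.

54.4075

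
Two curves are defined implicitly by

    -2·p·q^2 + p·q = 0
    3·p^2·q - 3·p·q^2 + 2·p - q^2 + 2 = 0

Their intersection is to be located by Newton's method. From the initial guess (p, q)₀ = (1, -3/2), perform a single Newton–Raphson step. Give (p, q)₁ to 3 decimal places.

At (1, -3/2): F = (-6.000, -9.500).
Jacobian J = [[-2·q^2 + q, -4·p·q + p], [6·p·q - 3·q^2 + 2, 3·p^2 - 6·p·q - 2·q]].
At the point, J = [[-6.000, 7.000], [-13.750, 15.000]] (det J = 6.250).
Solving J·Δ = −F gives Δ = (3.760, 4.080).
Then the next iterate is (p, q)₁ = (4.760, 2.580).

(4.760, 2.580)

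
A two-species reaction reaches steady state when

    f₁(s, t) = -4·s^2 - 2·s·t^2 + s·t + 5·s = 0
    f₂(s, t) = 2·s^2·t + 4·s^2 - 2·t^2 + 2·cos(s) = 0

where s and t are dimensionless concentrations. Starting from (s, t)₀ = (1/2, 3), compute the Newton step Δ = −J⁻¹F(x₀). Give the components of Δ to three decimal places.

At (1/2, 3): F = (-6.000, -13.74483).
Jacobian J = [[-8·s - 2·t^2 + t + 5, -4·s·t + s], [4·s·t + 8·s - 2·sin(s), 2·s^2 - 4·t]].
At the point, J = [[-14.000, -5.500], [9.04115, -11.500]] (det J = 210.72632).
Solving J·Δ = −F gives Δ = (0.031, -1.171).

(0.031, -1.171)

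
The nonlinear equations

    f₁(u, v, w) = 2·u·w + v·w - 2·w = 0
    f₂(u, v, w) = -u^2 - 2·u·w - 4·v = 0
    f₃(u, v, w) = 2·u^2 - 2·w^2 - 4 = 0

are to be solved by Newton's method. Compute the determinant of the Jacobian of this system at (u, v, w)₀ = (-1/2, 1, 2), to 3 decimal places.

92.000

J = [[2·w, w, 2·u + v - 2], [-2·u - 2·w, -4, -2·u], [4·u, 0, -4·w]].
At the point, J = [[4.000, 2.000, -2.000], [-3.000, -4.000, 1.000], [-2.000, 0.000, -8.000]].
det J = 92.000.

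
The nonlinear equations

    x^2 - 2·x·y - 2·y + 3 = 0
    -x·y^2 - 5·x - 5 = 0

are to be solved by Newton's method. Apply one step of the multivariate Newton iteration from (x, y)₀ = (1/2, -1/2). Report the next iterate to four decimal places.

At (1/2, -1/2): F = (4.7500, -7.6250).
Jacobian J = [[2·x - 2·y, -2·x - 2], [-y^2 - 5, -2·x·y]].
At the point, J = [[2.0000, -3.0000], [-5.2500, 0.5000]] (det J = -14.7500).
Solving J·Δ = −F gives Δ = (-1.3898, 0.6568).
Then the next iterate is (x, y)₁ = (-0.8898, 0.1568).

(-0.8898, 0.1568)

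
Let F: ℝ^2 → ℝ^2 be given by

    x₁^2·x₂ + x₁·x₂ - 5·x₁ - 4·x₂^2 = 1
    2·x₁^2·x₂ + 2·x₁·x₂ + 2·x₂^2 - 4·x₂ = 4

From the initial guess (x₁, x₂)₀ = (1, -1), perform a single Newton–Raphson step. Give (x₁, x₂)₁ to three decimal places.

At (1, -1): F = (-12.000, -2.000).
Jacobian J = [[2·x₁·x₂ + x₂ - 5, x₁^2 + x₁ - 8·x₂], [4·x₁·x₂ + 2·x₂, 2·x₁^2 + 2·x₁ + 4·x₂ - 4]].
At the point, J = [[-8.000, 10.000], [-6.000, -4.000]] (det J = 92.000).
Solving J·Δ = −F gives Δ = (-0.739, 0.609).
Then the next iterate is (x₁, x₂)₁ = (0.261, -0.391).

(0.261, -0.391)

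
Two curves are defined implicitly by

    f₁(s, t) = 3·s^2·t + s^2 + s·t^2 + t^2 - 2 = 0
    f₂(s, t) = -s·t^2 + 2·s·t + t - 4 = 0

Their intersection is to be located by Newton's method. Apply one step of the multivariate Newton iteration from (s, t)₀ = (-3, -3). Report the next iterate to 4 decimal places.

At (-3, -3): F = (-92.0000, 38.0000).
Jacobian J = [[6·s·t + 2·s + t^2, 3·s^2 + 2·s·t + 2·t], [-t^2 + 2·t, -2·s·t + 2·s + 1]].
At the point, J = [[57.0000, 39.0000], [-15.0000, -23.0000]] (det J = -726.0000).
Solving J·Δ = −F gives Δ = (0.8733, 1.0826).
Then the next iterate is (s, t)₁ = (-2.1267, -1.9174).

(-2.1267, -1.9174)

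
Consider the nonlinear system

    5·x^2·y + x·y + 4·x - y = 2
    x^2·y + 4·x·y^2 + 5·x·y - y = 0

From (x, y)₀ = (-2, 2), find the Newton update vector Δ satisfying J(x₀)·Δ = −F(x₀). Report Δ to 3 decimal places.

(0.151, -1.110)

At (-2, 2): F = (24.000, -46.000).
Jacobian J = [[10·x·y + y + 4, 5·x^2 + x - 1], [2·x·y + 4·y^2 + 5·y, x^2 + 8·x·y + 5·x - 1]].
At the point, J = [[-34.000, 17.000], [18.000, -39.000]] (det J = 1020.000).
Solving J·Δ = −F gives Δ = (0.151, -1.110).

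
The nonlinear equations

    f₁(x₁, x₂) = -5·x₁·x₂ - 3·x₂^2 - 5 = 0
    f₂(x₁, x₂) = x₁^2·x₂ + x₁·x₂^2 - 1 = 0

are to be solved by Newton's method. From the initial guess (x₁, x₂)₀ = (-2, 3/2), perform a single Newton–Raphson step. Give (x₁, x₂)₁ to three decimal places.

(-1.627, 1.050)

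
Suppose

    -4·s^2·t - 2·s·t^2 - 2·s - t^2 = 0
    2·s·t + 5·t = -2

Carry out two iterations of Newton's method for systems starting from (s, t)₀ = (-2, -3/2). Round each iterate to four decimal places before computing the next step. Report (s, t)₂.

(-0.7725, -0.5151)

At (-2, -3/2): F = (34.7500, 0.5000).
Jacobian J = [[-8·s·t - 2·t^2 - 2, -4·s^2 - 4·s·t - 2·t], [2·t, 2·s + 5]].
At the point, J = [[-30.5000, -25.0000], [-3.0000, 1.0000]] (det J = -105.5000).
Solving J·Δ = −F gives Δ = (0.4479, 0.8436).
Then the next iterate is (s, t)₁ = (-1.5521, -0.6564).
Round to (-1.5521, -0.6564) and repeat: F = (10.335926, 0.755597), J = [[-11.012109, -12.398451], [-1.3128, 1.8958]].
Δ = (0.7796, 0.1413), so (s, t)₂ = (-0.7725, -0.5151).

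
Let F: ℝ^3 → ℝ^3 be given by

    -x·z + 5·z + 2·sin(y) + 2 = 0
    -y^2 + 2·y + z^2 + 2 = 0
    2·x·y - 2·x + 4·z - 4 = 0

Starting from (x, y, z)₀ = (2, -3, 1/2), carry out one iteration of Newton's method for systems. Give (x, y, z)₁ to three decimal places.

(0.433, -1.374, 0.240)

At (2, -3, 1/2): F = (3.21776, -12.750, -18.000).
Jacobian J = [[-z, 2·cos(y), -x + 5], [0, -2·y + 2, 2·z], [2·y - 2, 2·x, 4]].
At the point, J = [[-0.500, -1.97998, 3.000], [0.000, 8.000, 1.000], [-8.000, 4.000, 4.000]] (det J = 193.83988).
Solving J·Δ = −F gives Δ = (-1.567, 1.626, -0.260).
Then the next iterate is (x, y, z)₁ = (0.433, -1.374, 0.240).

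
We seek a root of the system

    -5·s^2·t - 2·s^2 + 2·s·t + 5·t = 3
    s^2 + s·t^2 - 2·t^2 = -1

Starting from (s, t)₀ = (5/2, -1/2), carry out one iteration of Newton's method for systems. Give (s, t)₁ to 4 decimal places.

(1.0637, -0.8308)

At (5/2, -1/2): F = (-4.8750, 7.3750).
Jacobian J = [[-10·s·t - 4·s + 2·t, -5·s^2 + 2·s + 5], [2·s + t^2, 2·s·t - 4·t]].
At the point, J = [[1.5000, -21.2500], [5.2500, -0.5000]] (det J = 110.8125).
Solving J·Δ = −F gives Δ = (-1.4363, -0.3308).
Then the next iterate is (s, t)₁ = (1.0637, -0.8308).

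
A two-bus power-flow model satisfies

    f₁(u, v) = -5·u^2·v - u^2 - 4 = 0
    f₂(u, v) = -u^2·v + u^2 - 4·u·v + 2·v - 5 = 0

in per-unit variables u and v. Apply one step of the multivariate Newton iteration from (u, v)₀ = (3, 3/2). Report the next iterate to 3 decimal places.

(2.243, 0.569)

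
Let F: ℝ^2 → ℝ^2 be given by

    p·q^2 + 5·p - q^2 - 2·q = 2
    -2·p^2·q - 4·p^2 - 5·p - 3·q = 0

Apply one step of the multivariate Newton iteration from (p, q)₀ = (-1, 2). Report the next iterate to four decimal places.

(-1.0769, 0.0308)

At (-1, 2): F = (-19.0000, -9.0000).
Jacobian J = [[q^2 + 5, 2·p·q - 2·q - 2], [-4·p·q - 8·p - 5, -2·p^2 - 3]].
At the point, J = [[9.0000, -10.0000], [11.0000, -5.0000]] (det J = 65.0000).
Solving J·Δ = −F gives Δ = (-0.0769, -1.9692).
Then the next iterate is (p, q)₁ = (-1.0769, 0.0308).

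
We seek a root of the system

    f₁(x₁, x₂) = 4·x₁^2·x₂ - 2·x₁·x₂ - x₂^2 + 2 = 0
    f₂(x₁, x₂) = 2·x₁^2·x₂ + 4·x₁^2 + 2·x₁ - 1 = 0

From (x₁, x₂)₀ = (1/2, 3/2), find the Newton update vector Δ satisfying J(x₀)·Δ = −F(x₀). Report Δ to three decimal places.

(-0.180, -0.263)

At (1/2, 3/2): F = (-0.250, 1.750).
Jacobian J = [[8·x₁·x₂ - 2·x₂, 4·x₁^2 - 2·x₁ - 2·x₂], [4·x₁·x₂ + 8·x₁ + 2, 2·x₁^2]].
At the point, J = [[3.000, -3.000], [9.000, 0.500]] (det J = 28.500).
Solving J·Δ = −F gives Δ = (-0.180, -0.263).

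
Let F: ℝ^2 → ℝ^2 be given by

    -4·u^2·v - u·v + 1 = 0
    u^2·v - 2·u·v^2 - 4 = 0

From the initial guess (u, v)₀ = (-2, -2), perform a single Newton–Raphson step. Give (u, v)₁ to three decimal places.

(-1.189, -1.667)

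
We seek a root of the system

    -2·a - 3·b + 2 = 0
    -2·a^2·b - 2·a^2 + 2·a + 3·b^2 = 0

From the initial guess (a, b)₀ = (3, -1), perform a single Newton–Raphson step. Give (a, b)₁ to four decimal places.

At (3, -1): F = (-1.0000, 9.0000).
Jacobian J = [[-2, -3], [-4·a·b - 4·a + 2, -2·a^2 + 6·b]].
At the point, J = [[-2.0000, -3.0000], [2.0000, -24.0000]] (det J = 54.0000).
Solving J·Δ = −F gives Δ = (-0.9444, 0.2963).
Then the next iterate is (a, b)₁ = (2.0556, -0.7037).

(2.0556, -0.7037)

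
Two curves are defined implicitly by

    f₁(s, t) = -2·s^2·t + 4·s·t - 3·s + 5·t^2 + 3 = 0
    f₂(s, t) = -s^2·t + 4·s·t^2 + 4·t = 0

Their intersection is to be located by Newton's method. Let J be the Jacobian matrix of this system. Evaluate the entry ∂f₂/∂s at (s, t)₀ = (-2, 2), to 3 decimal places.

24.000

∂f₂/∂s = -2·s·t + 4·t^2.
At (-2, 2) this is 24.000.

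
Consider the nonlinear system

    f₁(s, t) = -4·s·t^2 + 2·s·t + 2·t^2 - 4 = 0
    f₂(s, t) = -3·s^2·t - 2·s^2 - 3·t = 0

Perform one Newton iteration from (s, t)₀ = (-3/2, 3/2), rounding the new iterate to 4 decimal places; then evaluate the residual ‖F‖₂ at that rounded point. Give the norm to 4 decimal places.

6.4628

At (-3/2, 3/2): F = (9.5000, -19.1250).
Jacobian J = [[-4·t^2 + 2·t, -8·s·t + 2·s + 4·t], [-6·s·t - 4·s, -3·s^2 - 3]].
At the point, J = [[-6.0000, 21.0000], [19.5000, -9.7500]] (det J = -351.0000).
Solving J·Δ = −F gives Δ = (0.8803, -0.2009).
Then the next iterate is (s, t)₁ = (-0.6197, 1.2991).
Re-evaluating at (-0.6197, 1.2991): F = (1.948591, -6.162029), so ‖F‖₂ = 6.4628.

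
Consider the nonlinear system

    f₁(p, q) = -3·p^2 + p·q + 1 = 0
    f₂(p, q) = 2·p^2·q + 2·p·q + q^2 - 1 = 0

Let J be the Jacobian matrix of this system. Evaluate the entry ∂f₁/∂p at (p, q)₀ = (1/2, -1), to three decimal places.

-4.000

∂f₁/∂p = -6·p + q.
At (1/2, -1) this is -4.000.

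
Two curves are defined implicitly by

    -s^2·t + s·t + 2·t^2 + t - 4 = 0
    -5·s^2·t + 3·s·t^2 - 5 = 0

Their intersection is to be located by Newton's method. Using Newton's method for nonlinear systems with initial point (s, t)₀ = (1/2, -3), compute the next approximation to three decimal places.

(0.441, -2.047)

At (1/2, -3): F = (10.250, 12.250).
Jacobian J = [[-2·s·t + t, -s^2 + s + 4·t + 1], [-10·s·t + 3·t^2, -5·s^2 + 6·s·t]].
At the point, J = [[0.000, -10.750], [42.000, -10.250]] (det J = 451.500).
Solving J·Δ = −F gives Δ = (-0.059, 0.953).
Then the next iterate is (s, t)₁ = (0.441, -2.047).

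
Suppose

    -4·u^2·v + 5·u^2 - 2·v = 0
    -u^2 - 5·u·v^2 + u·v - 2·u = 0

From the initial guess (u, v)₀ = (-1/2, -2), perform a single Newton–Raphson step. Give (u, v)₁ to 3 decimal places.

At (-1/2, -2): F = (7.250, 11.750).
Jacobian J = [[-8·u·v + 10·u, -4·u^2 - 2], [-2·u - 5·v^2 + v - 2, -10·u·v + u]].
At the point, J = [[-13.000, -3.000], [-23.000, -10.500]] (det J = 67.500).
Solving J·Δ = −F gives Δ = (0.606, -0.207).
Then the next iterate is (u, v)₁ = (0.106, -2.207).

(0.106, -2.207)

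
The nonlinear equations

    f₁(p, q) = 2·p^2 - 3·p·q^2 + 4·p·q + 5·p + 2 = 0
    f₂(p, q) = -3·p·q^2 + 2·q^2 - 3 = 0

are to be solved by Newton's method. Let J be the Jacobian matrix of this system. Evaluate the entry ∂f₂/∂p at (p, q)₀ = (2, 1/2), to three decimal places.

-0.750

∂f₂/∂p = -3·q^2.
At (2, 1/2) this is -0.750.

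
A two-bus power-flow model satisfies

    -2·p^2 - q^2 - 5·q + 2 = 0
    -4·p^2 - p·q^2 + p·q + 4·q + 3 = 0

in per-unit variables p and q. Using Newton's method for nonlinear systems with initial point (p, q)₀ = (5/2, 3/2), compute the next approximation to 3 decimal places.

(1.713, -0.048)

At (5/2, 3/2): F = (-20.250, -17.875).
Jacobian J = [[-4·p, -2·q - 5], [-8·p - q^2 + q, -2·p·q + p + 4]].
At the point, J = [[-10.000, -8.000], [-20.750, -1.000]] (det J = -156.000).
Solving J·Δ = −F gives Δ = (-0.787, -1.548).
Then the next iterate is (p, q)₁ = (1.713, -0.048).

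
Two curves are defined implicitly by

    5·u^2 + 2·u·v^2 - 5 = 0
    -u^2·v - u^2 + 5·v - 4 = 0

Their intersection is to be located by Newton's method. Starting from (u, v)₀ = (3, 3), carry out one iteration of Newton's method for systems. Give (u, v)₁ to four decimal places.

At (3, 3): F = (94.0000, -25.0000).
Jacobian J = [[10·u + 2·v^2, 4·u·v], [-2·u·v - 2·u, -u^2 + 5]].
At the point, J = [[48.0000, 36.0000], [-24.0000, -4.0000]] (det J = 672.0000).
Solving J·Δ = −F gives Δ = (-0.7798, -1.5714).
Then the next iterate is (u, v)₁ = (2.2202, 1.4286).

(2.2202, 1.4286)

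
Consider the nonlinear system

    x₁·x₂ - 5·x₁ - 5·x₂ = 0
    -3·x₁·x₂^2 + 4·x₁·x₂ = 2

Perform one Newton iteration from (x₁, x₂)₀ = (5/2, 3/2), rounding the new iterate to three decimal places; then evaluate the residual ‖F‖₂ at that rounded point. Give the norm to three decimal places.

0.769

At (5/2, 3/2): F = (-16.250, -3.875).
Jacobian J = [[x₂ - 5, x₁ - 5], [-3·x₂^2 + 4·x₂, -6·x₁·x₂ + 4·x₁]].
At the point, J = [[-3.500, -2.500], [-0.750, -12.500]] (det J = 41.875).
Solving J·Δ = −F gives Δ = (-4.619, -0.033).
Then the next iterate is (x₁, x₂)₁ = (-2.119, 1.467).
Re-evaluating at (-2.119, 1.467): F = (0.15143, -0.75346), so ‖F‖₂ = 0.769.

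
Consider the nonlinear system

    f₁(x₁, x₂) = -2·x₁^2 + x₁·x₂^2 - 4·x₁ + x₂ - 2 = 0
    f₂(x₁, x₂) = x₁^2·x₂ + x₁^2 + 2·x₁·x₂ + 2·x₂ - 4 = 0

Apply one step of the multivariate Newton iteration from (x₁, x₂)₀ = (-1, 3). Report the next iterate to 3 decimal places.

(-7.000, -9.000)

At (-1, 3): F = (-6.000, 0.000).
Jacobian J = [[-4·x₁ + x₂^2 - 4, 2·x₁·x₂ + 1], [2·x₁·x₂ + 2·x₁ + 2·x₂, x₁^2 + 2·x₁ + 2]].
At the point, J = [[9.000, -5.000], [-2.000, 1.000]] (det J = -1.000).
Solving J·Δ = −F gives Δ = (-6.000, -12.000).
Then the next iterate is (x₁, x₂)₁ = (-7.000, -9.000).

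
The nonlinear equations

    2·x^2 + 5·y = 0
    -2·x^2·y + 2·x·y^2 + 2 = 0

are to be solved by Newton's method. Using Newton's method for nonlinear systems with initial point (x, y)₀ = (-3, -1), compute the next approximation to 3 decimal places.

(-1.787, -0.689)

At (-3, -1): F = (13.000, 14.000).
Jacobian J = [[4·x, 5], [-4·x·y + 2·y^2, -2·x^2 + 4·x·y]].
At the point, J = [[-12.000, 5.000], [-10.000, -6.000]] (det J = 122.000).
Solving J·Δ = −F gives Δ = (1.213, 0.311).
Then the next iterate is (x, y)₁ = (-1.787, -0.689).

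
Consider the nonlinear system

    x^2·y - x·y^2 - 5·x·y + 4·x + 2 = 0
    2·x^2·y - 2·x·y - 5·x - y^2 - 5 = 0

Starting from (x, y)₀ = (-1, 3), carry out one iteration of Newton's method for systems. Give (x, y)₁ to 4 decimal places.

(-0.7378, 1.4848)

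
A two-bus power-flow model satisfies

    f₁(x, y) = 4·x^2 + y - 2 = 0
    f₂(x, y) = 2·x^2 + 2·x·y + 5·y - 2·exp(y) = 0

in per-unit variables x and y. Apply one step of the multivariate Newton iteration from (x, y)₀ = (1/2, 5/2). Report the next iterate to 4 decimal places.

(0.2678, 1.9288)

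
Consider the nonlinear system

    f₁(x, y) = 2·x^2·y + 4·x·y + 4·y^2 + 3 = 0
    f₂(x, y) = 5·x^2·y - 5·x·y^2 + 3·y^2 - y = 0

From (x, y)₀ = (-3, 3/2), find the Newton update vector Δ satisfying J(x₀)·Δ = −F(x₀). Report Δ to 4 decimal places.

At (-3, 3/2): F = (21.0000, 106.5000).
Jacobian J = [[4·x·y + 4·y, 2·x^2 + 4·x + 8·y], [10·x·y - 5·y^2, 5·x^2 - 10·x·y + 6·y - 1]].
At the point, J = [[-12.0000, 18.0000], [-56.2500, 98.0000]] (det J = -163.5000).
Solving J·Δ = −F gives Δ = (0.8624, -0.5917).

(0.8624, -0.5917)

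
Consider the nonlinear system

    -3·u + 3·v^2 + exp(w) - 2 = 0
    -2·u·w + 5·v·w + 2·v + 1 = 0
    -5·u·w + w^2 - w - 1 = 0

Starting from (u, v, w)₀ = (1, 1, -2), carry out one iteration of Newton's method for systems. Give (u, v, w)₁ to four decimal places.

(1.2250, 1.3844, -0.2750)

At (1, 1, -2): F = (-1.864665, -3.0000, 15.0000).
Jacobian J = [[-3, 6·v, exp(w)], [-2·w, 5·w + 2, -2·u + 5·v], [-5·w, 0, -5·u + 2·w - 1]].
At the point, J = [[-3.0000, 6.0000, 0.135335], [4.0000, -8.0000, 3.0000], [10.0000, 0.0000, -10.0000]] (det J = 190.826823).
Solving J·Δ = −F gives Δ = (0.2250, 0.3844, 1.7250).
Then the next iterate is (u, v, w)₁ = (1.2250, 1.3844, -0.2750).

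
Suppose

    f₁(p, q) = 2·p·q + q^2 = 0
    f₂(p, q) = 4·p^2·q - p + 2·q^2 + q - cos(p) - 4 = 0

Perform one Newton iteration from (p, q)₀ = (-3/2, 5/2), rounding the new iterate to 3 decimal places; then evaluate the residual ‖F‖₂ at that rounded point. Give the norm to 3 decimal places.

At (-3/2, 5/2): F = (-1.250, 34.92926).
Jacobian J = [[2·q, 2·p + 2·q], [8·p·q + sin(p) - 1, 4·p^2 + 4·q + 1]].
At the point, J = [[5.000, 2.000], [-31.99749, 20.000]] (det J = 163.99499).
Solving J·Δ = −F gives Δ = (0.578, -0.821).
Then the next iterate is (p, q)₁ = (-0.922, 1.679).
Re-evaluating at (-0.922, 1.679): F = (-0.27703, 9.34402), so ‖F‖₂ = 9.348.

9.348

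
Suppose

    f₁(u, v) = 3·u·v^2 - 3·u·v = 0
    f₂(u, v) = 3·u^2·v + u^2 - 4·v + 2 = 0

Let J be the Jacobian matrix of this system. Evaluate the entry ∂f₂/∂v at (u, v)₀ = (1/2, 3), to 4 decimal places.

∂f₂/∂v = 3·u^2 - 4.
At (1/2, 3) this is -3.2500.

-3.2500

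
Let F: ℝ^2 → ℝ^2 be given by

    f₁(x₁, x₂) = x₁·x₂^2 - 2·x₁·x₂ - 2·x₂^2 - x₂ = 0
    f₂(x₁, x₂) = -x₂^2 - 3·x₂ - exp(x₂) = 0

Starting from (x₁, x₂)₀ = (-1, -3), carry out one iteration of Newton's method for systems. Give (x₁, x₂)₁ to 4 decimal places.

At (-1, -3): F = (-30.0000, -0.049787).
Jacobian J = [[x₂^2 - 2·x₂, 2·x₁·x₂ - 2·x₁ - 4·x₂ - 1], [0, -2·x₂ - exp(x₂) - 3]].
At the point, J = [[15.0000, 19.0000], [0.0000, 2.950213]] (det J = 44.253194).
Solving J·Δ = −F gives Δ = (1.9786, 0.0169).
Then the next iterate is (x₁, x₂)₁ = (0.9786, -2.9831).

(0.9786, -2.9831)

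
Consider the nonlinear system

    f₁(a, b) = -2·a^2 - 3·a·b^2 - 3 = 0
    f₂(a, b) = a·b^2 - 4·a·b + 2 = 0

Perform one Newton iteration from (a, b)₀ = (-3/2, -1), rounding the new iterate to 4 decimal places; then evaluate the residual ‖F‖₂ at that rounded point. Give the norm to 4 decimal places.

2.1285

At (-3/2, -1): F = (-3.0000, -5.5000).
Jacobian J = [[-4·a - 3·b^2, -6·a·b], [b^2 - 4·b, 2·a·b - 4·a]].
At the point, J = [[3.0000, -9.0000], [5.0000, 9.0000]] (det J = 72.0000).
Solving J·Δ = −F gives Δ = (1.0625, 0.0208).
Then the next iterate is (a, b)₁ = (-0.4375, -0.9792).
Re-evaluating at (-0.4375, -0.9792): F = (-2.124345, -0.133089), so ‖F‖₂ = 2.1285.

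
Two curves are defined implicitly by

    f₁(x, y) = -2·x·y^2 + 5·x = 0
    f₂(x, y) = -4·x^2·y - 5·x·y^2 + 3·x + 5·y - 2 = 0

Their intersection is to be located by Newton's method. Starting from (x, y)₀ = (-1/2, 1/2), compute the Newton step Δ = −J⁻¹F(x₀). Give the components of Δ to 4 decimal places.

(0.5392, -0.1765)

At (-1/2, 1/2): F = (-2.2500, -0.8750).
Jacobian J = [[-2·y^2 + 5, -4·x·y], [-8·x·y - 5·y^2 + 3, -4·x^2 - 10·x·y + 5]].
At the point, J = [[4.5000, 1.0000], [3.7500, 6.5000]] (det J = 25.5000).
Solving J·Δ = −F gives Δ = (0.5392, -0.1765).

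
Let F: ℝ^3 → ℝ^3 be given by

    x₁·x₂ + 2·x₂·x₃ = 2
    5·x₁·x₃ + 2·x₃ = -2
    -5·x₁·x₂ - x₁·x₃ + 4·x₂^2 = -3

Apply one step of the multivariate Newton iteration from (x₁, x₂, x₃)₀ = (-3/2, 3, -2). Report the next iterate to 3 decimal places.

(-0.889, 1.336, -0.748)

At (-3/2, 3, -2): F = (-18.500, 13.000, 58.500).
Jacobian J = [[x₂, x₁ + 2·x₃, 2·x₂], [5·x₃, 0, 5·x₁ + 2], [-5·x₂ - x₃, -5·x₁ + 8·x₂, -x₁]].
At the point, J = [[3.000, -5.500, 6.000], [-10.000, 0.000, -5.500], [-13.000, 31.500, 1.500]] (det J = -1846.000).
Solving J·Δ = −F gives Δ = (0.611, -1.664, 1.252).
Then the next iterate is (x₁, x₂, x₃)₁ = (-0.889, 1.336, -0.748).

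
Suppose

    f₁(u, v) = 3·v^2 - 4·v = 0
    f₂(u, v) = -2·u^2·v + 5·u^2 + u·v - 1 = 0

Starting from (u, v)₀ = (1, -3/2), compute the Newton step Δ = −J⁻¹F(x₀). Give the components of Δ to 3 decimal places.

(-0.312, 0.981)

At (1, -3/2): F = (12.750, 5.500).
Jacobian J = [[0, 6·v - 4], [-4·u·v + 10·u + v, -2·u^2 + u]].
At the point, J = [[0.000, -13.000], [14.500, -1.000]] (det J = 188.500).
Solving J·Δ = −F gives Δ = (-0.312, 0.981).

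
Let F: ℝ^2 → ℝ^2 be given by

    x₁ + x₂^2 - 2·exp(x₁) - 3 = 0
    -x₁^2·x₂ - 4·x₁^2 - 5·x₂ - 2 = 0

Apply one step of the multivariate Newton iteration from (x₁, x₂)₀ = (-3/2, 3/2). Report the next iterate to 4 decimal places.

(0.0916, 2.1050)

At (-3/2, 3/2): F = (-2.696260, -21.8750).
Jacobian J = [[-2·exp(x₁) + 1, 2·x₂], [-2·x₁·x₂ - 8·x₁, -x₁^2 - 5]].
At the point, J = [[0.553740, 3.0000], [16.5000, -7.2500]] (det J = -53.514613).
Solving J·Δ = −F gives Δ = (1.5916, 0.6050).
Then the next iterate is (x₁, x₂)₁ = (0.0916, 2.1050).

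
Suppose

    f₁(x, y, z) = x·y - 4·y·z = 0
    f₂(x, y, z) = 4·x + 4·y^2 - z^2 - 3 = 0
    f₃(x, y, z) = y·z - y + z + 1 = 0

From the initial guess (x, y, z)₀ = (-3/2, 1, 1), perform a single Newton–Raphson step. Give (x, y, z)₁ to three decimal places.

At (-3/2, 1, 1): F = (-5.500, -6.000, 2.000).
Jacobian J = [[y, x - 4·z, -4·y], [4, 8·y, -2·z], [0, z - 1, y + 1]].
At the point, J = [[1.000, -5.500, -4.000], [4.000, 8.000, -2.000], [0.000, 0.000, 2.000]] (det J = 60.000).
Solving J·Δ = −F gives Δ = (1.133, -0.067, -1.000).
Then the next iterate is (x, y, z)₁ = (-0.367, 0.933, 0.000).

(-0.367, 0.933, 0.000)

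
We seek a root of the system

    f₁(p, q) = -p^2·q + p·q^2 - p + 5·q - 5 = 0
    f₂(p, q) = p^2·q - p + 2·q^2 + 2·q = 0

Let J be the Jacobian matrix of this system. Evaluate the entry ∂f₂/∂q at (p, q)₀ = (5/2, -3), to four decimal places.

∂f₂/∂q = p^2 + 4·q + 2.
At (5/2, -3) this is -3.7500.

-3.7500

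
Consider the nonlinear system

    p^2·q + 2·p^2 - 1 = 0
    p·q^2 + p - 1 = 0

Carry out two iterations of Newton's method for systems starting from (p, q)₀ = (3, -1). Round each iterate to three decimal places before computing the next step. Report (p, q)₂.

(0.861, -0.565)

At (3, -1): F = (8.000, 5.000).
Jacobian J = [[2·p·q + 4·p, p^2], [q^2 + 1, 2·p·q]].
At the point, J = [[6.000, 9.000], [2.000, -6.000]] (det J = -54.000).
Solving J·Δ = −F gives Δ = (-1.722, 0.259).
Then the next iterate is (p, q)₁ = (1.278, -0.741).
Round to (1.278, -0.741) and repeat: F = (1.05630, 0.97973), J = [[3.21800, 1.63328], [1.54908, -1.89400]].
Δ = (-0.417, 0.176), so (p, q)₂ = (0.861, -0.565).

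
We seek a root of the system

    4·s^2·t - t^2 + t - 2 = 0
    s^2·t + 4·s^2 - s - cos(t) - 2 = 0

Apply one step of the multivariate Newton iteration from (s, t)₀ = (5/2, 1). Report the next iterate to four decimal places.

At (5/2, 1): F = (23.0000, 26.209698).
Jacobian J = [[8·s·t, 4·s^2 - 2·t + 1], [2·s·t + 8·s - 1, s^2 + sin(t)]].
At the point, J = [[20.0000, 24.0000], [24.0000, 7.091471]] (det J = -434.170580).
Solving J·Δ = −F gives Δ = (-1.0731, -0.0640).
Then the next iterate is (s, t)₁ = (1.4269, 0.9360).

(1.4269, 0.9360)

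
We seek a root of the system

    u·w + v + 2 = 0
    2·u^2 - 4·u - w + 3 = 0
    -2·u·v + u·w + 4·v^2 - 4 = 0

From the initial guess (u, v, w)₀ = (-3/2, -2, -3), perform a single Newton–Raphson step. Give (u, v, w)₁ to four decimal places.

At (-3/2, -2, -3): F = (4.5000, 16.5000, 10.5000).
Jacobian J = [[w, 1, u], [4·u - 4, 0, -1], [-2·v + w, -2·u + 8·v, u]].
At the point, J = [[-3.0000, 1.0000, -1.5000], [-10.0000, 0.0000, -1.0000], [1.0000, -13.0000, -1.5000]] (det J = -172.0000).
Solving J·Δ = −F gives Δ = (1.6134, 0.8895, 0.3663).
Then the next iterate is (u, v, w)₁ = (0.1134, -1.1105, -2.6337).

(0.1134, -1.1105, -2.6337)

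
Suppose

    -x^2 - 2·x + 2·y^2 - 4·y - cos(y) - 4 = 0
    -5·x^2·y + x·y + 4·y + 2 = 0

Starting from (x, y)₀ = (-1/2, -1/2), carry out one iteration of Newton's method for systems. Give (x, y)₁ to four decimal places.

(-0.4074, -0.7655)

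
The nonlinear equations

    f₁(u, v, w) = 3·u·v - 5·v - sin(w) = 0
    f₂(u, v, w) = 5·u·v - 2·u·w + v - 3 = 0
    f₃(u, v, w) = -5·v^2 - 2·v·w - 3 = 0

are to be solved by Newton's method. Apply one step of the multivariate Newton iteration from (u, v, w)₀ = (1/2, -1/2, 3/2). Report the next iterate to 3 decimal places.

At (1/2, -1/2, 3/2): F = (0.75251, -6.250, -2.750).
Jacobian J = [[3·v, 3·u - 5, -cos(w)], [5·v - 2·w, 5·u + 1, -2·u], [0, -10·v - 2·w, -2·v]].
At the point, J = [[-1.500, -3.500, -0.07074], [-5.500, 3.500, -1.000], [0.000, 2.000, 1.000]] (det J = -26.72189).
Solving J·Δ = −F gives Δ = (-1.016, 0.620, 1.510).
Then the next iterate is (u, v, w)₁ = (-0.516, 0.120, 3.010).

(-0.516, 0.120, 3.010)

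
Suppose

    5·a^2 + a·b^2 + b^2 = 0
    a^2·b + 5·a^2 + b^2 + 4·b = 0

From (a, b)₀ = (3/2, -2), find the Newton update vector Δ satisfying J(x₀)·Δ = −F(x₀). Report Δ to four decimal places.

(-0.5673, 1.0471)

At (3/2, -2): F = (21.2500, 2.7500).
Jacobian J = [[10·a + b^2, 2·a·b + 2·b], [2·a·b + 10·a, a^2 + 2·b + 4]].
At the point, J = [[19.0000, -10.0000], [9.0000, 2.2500]] (det J = 132.7500).
Solving J·Δ = −F gives Δ = (-0.5673, 1.0471).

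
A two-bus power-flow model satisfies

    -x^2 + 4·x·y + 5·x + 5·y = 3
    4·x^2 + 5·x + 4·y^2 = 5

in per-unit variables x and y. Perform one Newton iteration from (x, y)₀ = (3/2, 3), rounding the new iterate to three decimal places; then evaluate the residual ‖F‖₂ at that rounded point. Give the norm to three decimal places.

19.660

At (3/2, 3): F = (35.250, 47.500).
Jacobian J = [[-2·x + 4·y + 5, 4·x + 5], [8·x + 5, 8·y]].
At the point, J = [[14.000, 11.000], [17.000, 24.000]] (det J = 149.000).
Solving J·Δ = −F gives Δ = (-2.171, -0.441).
Then the next iterate is (x, y)₁ = (-0.671, 2.559).
Re-evaluating at (-0.671, 2.559): F = (-0.87860, 19.63989), so ‖F‖₂ = 19.660.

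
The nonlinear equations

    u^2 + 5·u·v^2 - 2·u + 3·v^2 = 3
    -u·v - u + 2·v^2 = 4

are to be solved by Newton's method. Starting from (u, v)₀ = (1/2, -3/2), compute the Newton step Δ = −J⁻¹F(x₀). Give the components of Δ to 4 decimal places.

(-0.7484, 0.0578)

At (1/2, -3/2): F = (8.6250, 0.7500).
Jacobian J = [[2·u + 5·v^2 - 2, 10·u·v + 6·v], [-v - 1, -u + 4·v]].
At the point, J = [[10.2500, -16.5000], [0.5000, -6.5000]] (det J = -58.3750).
Solving J·Δ = −F gives Δ = (-0.7484, 0.0578).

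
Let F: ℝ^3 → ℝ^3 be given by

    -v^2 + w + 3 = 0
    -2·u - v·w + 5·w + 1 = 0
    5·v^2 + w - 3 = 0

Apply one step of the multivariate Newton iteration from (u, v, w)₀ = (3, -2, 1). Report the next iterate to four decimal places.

(-6.8750, -1.2500, -2.0000)

At (3, -2, 1): F = (0.0000, 2.0000, 18.0000).
Jacobian J = [[0, -2·v, 1], [-2, -w, -v + 5], [0, 10·v, 1]].
At the point, J = [[0.0000, 4.0000, 1.0000], [-2.0000, -1.0000, 7.0000], [0.0000, -20.0000, 1.0000]] (det J = 48.0000).
Solving J·Δ = −F gives Δ = (-9.8750, 0.7500, -3.0000).
Then the next iterate is (u, v, w)₁ = (-6.8750, -1.2500, -2.0000).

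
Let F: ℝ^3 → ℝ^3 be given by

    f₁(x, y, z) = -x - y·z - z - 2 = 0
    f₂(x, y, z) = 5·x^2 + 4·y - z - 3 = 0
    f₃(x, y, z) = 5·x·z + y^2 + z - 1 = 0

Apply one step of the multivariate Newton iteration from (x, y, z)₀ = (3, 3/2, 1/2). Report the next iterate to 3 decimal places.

At (3, 3/2, 1/2): F = (-6.250, 47.500, 9.250).
Jacobian J = [[-1, -z, -y - 1], [10·x, 4, -1], [5·z, 2·y, 5·x + 1]].
At the point, J = [[-1.000, -0.500, -2.500], [30.000, 4.000, -1.000], [2.500, 3.000, 16.000]] (det J = -25.750).
Solving J·Δ = −F gives Δ = (-11.568, 71.825, -12.238).
Then the next iterate is (x, y, z)₁ = (-8.568, 73.325, -11.738).

(-8.568, 73.325, -11.738)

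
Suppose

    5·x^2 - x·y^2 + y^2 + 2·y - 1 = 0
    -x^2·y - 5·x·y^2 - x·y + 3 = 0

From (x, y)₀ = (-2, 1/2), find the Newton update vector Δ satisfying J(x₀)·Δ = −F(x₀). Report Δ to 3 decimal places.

(0.879, -0.590)

At (-2, 1/2): F = (20.750, 4.500).
Jacobian J = [[10·x - y^2, -2·x·y + 2·y + 2], [-2·x·y - 5·y^2 - y, -x^2 - 10·x·y - x]].
At the point, J = [[-20.250, 5.000], [0.250, 8.000]] (det J = -163.250).
Solving J·Δ = −F gives Δ = (0.879, -0.590).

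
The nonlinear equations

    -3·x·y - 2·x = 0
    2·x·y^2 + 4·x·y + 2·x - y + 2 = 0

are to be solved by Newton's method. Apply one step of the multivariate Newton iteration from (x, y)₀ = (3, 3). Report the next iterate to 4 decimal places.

At (3, 3): F = (-33.0000, 95.0000).
Jacobian J = [[-3·y - 2, -3·x], [2·y^2 + 4·y + 2, 4·x·y + 4·x - 1]].
At the point, J = [[-11.0000, -9.0000], [32.0000, 47.0000]] (det J = -229.0000).
Solving J·Δ = −F gives Δ = (-3.0393, 0.0480).
Then the next iterate is (x, y)₁ = (-0.0393, 3.0480).

(-0.0393, 3.0480)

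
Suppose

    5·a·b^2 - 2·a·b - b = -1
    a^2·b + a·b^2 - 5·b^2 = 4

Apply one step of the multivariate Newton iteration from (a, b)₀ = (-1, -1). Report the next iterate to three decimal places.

(-1.966, 0.069)

At (-1, -1): F = (-5.000, -11.000).
Jacobian J = [[5·b^2 - 2·b, 10·a·b - 2·a - 1], [2·a·b + b^2, a^2 + 2·a·b - 10·b]].
At the point, J = [[7.000, 11.000], [3.000, 13.000]] (det J = 58.000).
Solving J·Δ = −F gives Δ = (-0.966, 1.069).
Then the next iterate is (a, b)₁ = (-1.966, 0.069).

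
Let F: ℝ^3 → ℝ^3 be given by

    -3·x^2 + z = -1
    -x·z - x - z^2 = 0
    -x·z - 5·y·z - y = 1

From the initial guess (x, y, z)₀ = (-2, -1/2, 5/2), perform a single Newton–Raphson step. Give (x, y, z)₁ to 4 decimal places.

(-1.2385, -0.0575, 1.8615)

At (-2, -1/2, 5/2): F = (-8.5000, 0.7500, 10.7500).
Jacobian J = [[-6·x, 0, 1], [-z - 1, 0, -x - 2·z], [-z, -5·z - 1, -x - 5·y]].
At the point, J = [[12.0000, 0.0000, 1.0000], [-3.5000, 0.0000, -3.0000], [-2.5000, -13.5000, 4.5000]] (det J = -438.7500).
Solving J·Δ = −F gives Δ = (0.7615, 0.4425, -0.6385).
Then the next iterate is (x, y, z)₁ = (-1.2385, -0.0575, 1.8615).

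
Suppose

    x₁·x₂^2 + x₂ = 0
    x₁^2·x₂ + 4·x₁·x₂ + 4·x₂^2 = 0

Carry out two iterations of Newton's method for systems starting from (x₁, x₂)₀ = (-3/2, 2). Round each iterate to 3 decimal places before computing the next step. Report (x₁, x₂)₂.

At (-3/2, 2): F = (-4.000, 8.500).
Jacobian J = [[x₂^2, 2·x₁·x₂ + 1], [2·x₁·x₂ + 4·x₂, x₁^2 + 4·x₁ + 8·x₂]].
At the point, J = [[4.000, -5.000], [2.000, 12.250]] (det J = 59.000).
Solving J·Δ = −F gives Δ = (0.110, -0.712).
Then the next iterate is (x₁, x₂)₁ = (-1.390, 1.288).
Round to (-1.390, 1.288) and repeat: F = (-1.01793, 1.96304), J = [[1.65894, -2.58064], [1.57136, 6.67610]].
Δ = (0.114, -0.321), so (x₁, x₂)₂ = (-1.276, 0.967).

(-1.276, 0.967)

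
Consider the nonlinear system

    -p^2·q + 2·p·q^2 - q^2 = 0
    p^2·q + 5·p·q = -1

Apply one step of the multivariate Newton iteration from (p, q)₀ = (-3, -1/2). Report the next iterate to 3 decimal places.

(-2.469, 0.211)

At (-3, -1/2): F = (2.750, 4.000).
Jacobian J = [[-2·p·q + 2·q^2, -p^2 + 4·p·q - 2·q], [2·p·q + 5·q, p^2 + 5·p]].
At the point, J = [[-2.500, -2.000], [0.500, -6.000]] (det J = 16.000).
Solving J·Δ = −F gives Δ = (0.531, 0.711).
Then the next iterate is (p, q)₁ = (-2.469, 0.211).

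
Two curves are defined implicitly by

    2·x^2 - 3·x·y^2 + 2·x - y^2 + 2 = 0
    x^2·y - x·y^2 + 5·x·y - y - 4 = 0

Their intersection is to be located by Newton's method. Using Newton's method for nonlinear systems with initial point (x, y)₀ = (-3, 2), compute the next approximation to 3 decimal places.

At (-3, 2): F = (46.000, -6.000).
Jacobian J = [[4·x - 3·y^2 + 2, -6·x·y - 2·y], [2·x·y - y^2 + 5·y, x^2 - 2·x·y + 5·x - 1]].
At the point, J = [[-22.000, 32.000], [-6.000, 5.000]] (det J = 82.000).
Solving J·Δ = −F gives Δ = (-5.146, -4.976).
Then the next iterate is (x, y)₁ = (-8.146, -2.976).

(-8.146, -2.976)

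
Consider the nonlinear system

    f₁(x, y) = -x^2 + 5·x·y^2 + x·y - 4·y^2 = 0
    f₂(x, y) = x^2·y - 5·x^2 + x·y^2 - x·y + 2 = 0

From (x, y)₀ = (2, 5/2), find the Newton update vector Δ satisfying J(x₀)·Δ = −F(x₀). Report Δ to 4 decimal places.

At (2, 5/2): F = (38.5000, -0.5000).
Jacobian J = [[-2·x + 5·y^2 + y, 10·x·y + x - 8·y], [2·x·y - 10·x + y^2 - y, x^2 + 2·x·y - x]].
At the point, J = [[29.7500, 32.0000], [-6.2500, 12.0000]] (det J = 557.0000).
Solving J·Δ = −F gives Δ = (-0.8582, -0.4053).

(-0.8582, -0.4053)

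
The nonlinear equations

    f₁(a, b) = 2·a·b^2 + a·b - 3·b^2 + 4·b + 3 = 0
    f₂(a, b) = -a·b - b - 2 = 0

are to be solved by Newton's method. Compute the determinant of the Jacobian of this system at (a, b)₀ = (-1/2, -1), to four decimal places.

J = [[2·b^2 + b, 4·a·b + a - 6·b + 4], [-b, -a - 1]].
At the point, J = [[1.0000, 11.5000], [1.0000, -0.5000]].
det J = -12.0000.

-12.0000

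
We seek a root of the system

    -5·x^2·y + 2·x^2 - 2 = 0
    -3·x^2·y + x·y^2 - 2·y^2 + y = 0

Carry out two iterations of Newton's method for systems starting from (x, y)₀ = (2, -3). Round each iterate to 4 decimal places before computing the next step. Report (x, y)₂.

(1.2772, 1.6408)

At (2, -3): F = (66.0000, 33.0000).
Jacobian J = [[-10·x·y + 4·x, -5·x^2], [-6·x·y + y^2, -3·x^2 + 2·x·y - 4·y + 1]].
At the point, J = [[68.0000, -20.0000], [45.0000, -11.0000]] (det J = 152.0000).
Solving J·Δ = −F gives Δ = (0.4342, 4.7763).
Then the next iterate is (x, y)₁ = (2.4342, 1.7763).
Round to (2.4342, 1.7763) and repeat: F = (-42.775156, -28.429183), J = [[-33.501895, -29.626648], [-22.787975, -15.233450]].
Δ = (-1.1570, -0.1355), so (x, y)₂ = (1.2772, 1.6408).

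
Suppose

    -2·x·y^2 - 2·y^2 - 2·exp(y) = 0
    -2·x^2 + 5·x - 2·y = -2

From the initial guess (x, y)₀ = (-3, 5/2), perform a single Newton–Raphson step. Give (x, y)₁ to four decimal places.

(-1.4032, -1.9273)

At (-3, 5/2): F = (0.635012, -36.0000).
Jacobian J = [[-2·y^2, -4·x·y - 4·y - 2·exp(y)], [-4·x + 5, -2]].
At the point, J = [[-12.5000, -4.364988], [17.0000, -2.0000]] (det J = 99.204795).
Solving J·Δ = −F gives Δ = (1.5968, -4.4273).
Then the next iterate is (x, y)₁ = (-1.4032, -1.9273).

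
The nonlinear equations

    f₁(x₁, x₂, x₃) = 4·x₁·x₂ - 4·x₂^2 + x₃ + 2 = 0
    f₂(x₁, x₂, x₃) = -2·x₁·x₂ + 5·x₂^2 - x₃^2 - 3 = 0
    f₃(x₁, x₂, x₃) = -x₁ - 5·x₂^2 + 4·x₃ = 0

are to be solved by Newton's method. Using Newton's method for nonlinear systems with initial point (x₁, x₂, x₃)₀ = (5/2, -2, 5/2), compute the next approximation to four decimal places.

(0.6364, -1.3366, 1.8420)

At (5/2, -2, 5/2): F = (-31.5000, 20.7500, -12.5000).
Jacobian J = [[4·x₂, 4·x₁ - 8·x₂, 1], [-2·x₂, -2·x₁ + 10·x₂, -2·x₃], [-1, -10·x₂, 4]].
At the point, J = [[-8.0000, 26.0000, 1.0000], [4.0000, -25.0000, -5.0000], [-1.0000, 20.0000, 4.0000]] (det J = -231.0000).
Solving J·Δ = −F gives Δ = (-1.8636, 0.6634, -0.6580).
Then the next iterate is (x₁, x₂, x₃)₁ = (0.6364, -1.3366, 1.8420).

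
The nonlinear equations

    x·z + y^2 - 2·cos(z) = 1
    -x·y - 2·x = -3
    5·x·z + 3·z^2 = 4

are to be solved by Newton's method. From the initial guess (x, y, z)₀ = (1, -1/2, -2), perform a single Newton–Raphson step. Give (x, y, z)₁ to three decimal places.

(5.756, -6.134, -9.080)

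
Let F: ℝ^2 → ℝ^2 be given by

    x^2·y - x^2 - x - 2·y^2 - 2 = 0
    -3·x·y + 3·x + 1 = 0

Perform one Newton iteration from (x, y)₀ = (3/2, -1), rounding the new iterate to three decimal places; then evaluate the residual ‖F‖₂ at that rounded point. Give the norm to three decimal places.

At (3/2, -1): F = (-10.000, 10.000).
Jacobian J = [[2·x·y - 2·x - 1, x^2 - 4·y], [-3·y + 3, -3·x]].
At the point, J = [[-7.000, 6.250], [6.000, -4.500]] (det J = -6.000).
Solving J·Δ = −F gives Δ = (-2.917, -1.667).
Then the next iterate is (x, y)₁ = (-1.417, -2.667).
Re-evaluating at (-1.417, -2.667): F = (-22.17171, -14.58842), so ‖F‖₂ = 26.541.

26.541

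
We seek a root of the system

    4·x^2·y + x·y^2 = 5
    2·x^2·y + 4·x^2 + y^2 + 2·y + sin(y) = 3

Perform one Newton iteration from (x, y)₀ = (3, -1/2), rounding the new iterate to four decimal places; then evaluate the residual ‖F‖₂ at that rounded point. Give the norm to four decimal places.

At (3, -1/2): F = (-22.2500, 22.770574).
Jacobian J = [[8·x·y + y^2, 4·x^2 + 2·x·y], [4·x·y + 8·x, 2·x^2 + 2·y + cos(y) + 2]].
At the point, J = [[-11.7500, 33.0000], [18.0000, 19.877583]] (det J = -827.561595).
Solving J·Δ = −F gives Δ = (-1.4424, 0.1606).
Then the next iterate is (x, y)₁ = (1.5576, -0.3394).
Re-evaluating at (1.5576, -0.3394): F = (-8.114274, 4.161093), so ‖F‖₂ = 9.1190.

9.1190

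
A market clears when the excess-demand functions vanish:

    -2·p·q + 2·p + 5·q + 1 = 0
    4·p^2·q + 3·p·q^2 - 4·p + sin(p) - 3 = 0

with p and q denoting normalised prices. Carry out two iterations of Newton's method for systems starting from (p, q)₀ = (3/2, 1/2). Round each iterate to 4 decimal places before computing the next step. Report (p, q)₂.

(-5.5771, 1.0375)

At (3/2, 1/2): F = (5.0000, -2.377505).
Jacobian J = [[-2·q + 2, -2·p + 5], [8·p·q + 3·q^2 + cos(p) - 4, 4·p^2 + 6·p·q]].
At the point, J = [[1.0000, 2.0000], [2.820737, 13.5000]] (det J = 7.858526).
Solving J·Δ = −F gives Δ = (-9.1945, 2.0972).
Then the next iterate is (p, q)₁ = (-7.6945, 2.5972).
Round to (-7.6945, 2.5972) and repeat: F = (38.565311, 486.154480), J = [[-3.1944, 20.3890], [-143.478093, 116.916389]].
Δ = (2.1174, -1.5597), so (p, q)₂ = (-5.5771, 1.0375).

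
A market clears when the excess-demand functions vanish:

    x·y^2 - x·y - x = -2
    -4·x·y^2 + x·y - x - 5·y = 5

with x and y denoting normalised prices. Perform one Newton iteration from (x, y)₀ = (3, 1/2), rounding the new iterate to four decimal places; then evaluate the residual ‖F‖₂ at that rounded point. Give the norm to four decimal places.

6.2220

At (3, 1/2): F = (-1.7500, -12.0000).
Jacobian J = [[y^2 - y - 1, 2·x·y - x], [-4·y^2 + y - 1, -8·x·y + x - 5]].
At the point, J = [[-1.2500, 0.0000], [-1.5000, -14.0000]] (det J = 17.5000).
Solving J·Δ = −F gives Δ = (-1.4000, -0.7071).
Then the next iterate is (x, y)₁ = (1.6000, -0.2071).
Re-evaluating at (1.6000, -0.2071): F = (0.799985, -6.170359), so ‖F‖₂ = 6.2220.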